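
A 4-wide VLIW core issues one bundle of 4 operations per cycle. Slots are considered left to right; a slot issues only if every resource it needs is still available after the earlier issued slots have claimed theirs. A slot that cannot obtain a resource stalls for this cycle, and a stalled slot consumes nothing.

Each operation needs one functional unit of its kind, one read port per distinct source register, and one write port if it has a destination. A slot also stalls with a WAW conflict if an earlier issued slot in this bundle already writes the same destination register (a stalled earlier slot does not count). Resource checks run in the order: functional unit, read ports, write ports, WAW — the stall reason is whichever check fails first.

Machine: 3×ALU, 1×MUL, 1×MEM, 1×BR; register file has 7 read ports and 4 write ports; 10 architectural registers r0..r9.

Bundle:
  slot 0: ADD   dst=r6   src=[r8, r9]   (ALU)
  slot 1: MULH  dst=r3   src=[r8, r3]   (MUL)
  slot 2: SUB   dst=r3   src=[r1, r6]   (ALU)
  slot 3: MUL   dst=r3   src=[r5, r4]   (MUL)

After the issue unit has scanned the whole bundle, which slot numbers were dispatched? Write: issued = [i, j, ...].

  0. ALU→r6 ⇒ go  {2A/1Mu/1Ld/1B | 5r 3w}
  1. MUL→r3 ⇒ go  {2A/0Mu/1Ld/1B | 3r 2w}
  2. ALU→r3 ⇒ no(WAW)  {2A/0Mu/1Ld/1B | 3r 2w}
  3. MUL→r3 ⇒ no(FU)  {2A/0Mu/1Ld/1B | 3r 2w}

issued = [0, 1]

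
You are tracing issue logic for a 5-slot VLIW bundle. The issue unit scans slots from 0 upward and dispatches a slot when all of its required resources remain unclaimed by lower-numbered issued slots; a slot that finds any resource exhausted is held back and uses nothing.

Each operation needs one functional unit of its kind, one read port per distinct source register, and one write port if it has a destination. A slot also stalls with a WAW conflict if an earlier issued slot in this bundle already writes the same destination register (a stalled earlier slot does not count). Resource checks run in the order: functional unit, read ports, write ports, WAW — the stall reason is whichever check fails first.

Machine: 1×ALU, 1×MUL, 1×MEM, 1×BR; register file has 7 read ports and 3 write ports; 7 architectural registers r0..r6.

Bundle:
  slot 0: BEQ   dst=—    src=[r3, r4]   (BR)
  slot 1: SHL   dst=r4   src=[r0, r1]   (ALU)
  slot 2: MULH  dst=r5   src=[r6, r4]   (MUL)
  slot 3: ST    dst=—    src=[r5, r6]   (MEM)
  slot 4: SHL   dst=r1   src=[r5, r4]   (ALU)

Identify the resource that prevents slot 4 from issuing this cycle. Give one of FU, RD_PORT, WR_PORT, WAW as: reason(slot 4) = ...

reason(slot 4) = FU

(0) want 1×BR +2rd +0wr — yes → AL1|MU1|ME1|BR0|rd5|wr3
(1) want 1×ALU +2rd +1wr — yes → AL0|MU1|ME1|BR0|rd3|wr2
(2) want 1×MUL +2rd +1wr — yes → AL0|MU0|ME1|BR0|rd1|wr1
(3) want 1×MEM +2rd +0wr — RD_PORT → AL0|MU0|ME1|BR0|rd1|wr1
(4) want 1×ALU +2rd +1wr — FU → AL0|MU0|ME1|BR0|rd1|wr1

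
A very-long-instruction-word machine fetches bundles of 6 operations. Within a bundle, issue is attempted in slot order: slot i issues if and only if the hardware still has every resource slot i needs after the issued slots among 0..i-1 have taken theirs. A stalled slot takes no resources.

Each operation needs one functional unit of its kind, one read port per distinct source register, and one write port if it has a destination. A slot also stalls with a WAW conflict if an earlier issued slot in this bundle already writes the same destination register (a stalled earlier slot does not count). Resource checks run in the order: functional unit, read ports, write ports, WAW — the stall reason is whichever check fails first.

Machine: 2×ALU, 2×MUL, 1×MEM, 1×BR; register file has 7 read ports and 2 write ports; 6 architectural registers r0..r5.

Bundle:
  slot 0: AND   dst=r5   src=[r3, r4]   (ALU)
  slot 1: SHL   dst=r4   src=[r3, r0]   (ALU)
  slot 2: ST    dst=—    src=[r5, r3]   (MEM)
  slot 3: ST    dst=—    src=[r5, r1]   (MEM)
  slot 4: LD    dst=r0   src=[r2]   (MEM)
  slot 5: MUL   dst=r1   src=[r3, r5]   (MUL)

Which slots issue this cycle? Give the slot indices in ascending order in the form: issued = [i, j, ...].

issued = [0, 1, 2]

slot 0 (ALU): ISSUE — free A1,Mu2,Ld1,B1 rp5 wp1
slot 1 (ALU): ISSUE — free A0,Mu2,Ld1,B1 rp3 wp0
slot 2 (MEM): ISSUE — free A0,Mu2,Ld0,B1 rp1 wp0
slot 3 (MEM): stall FU — free A0,Mu2,Ld0,B1 rp1 wp0
slot 4 (MEM): stall FU — free A0,Mu2,Ld0,B1 rp1 wp0
slot 5 (MUL): stall RD_PORT — free A0,Mu2,Ld0,B1 rp1 wp0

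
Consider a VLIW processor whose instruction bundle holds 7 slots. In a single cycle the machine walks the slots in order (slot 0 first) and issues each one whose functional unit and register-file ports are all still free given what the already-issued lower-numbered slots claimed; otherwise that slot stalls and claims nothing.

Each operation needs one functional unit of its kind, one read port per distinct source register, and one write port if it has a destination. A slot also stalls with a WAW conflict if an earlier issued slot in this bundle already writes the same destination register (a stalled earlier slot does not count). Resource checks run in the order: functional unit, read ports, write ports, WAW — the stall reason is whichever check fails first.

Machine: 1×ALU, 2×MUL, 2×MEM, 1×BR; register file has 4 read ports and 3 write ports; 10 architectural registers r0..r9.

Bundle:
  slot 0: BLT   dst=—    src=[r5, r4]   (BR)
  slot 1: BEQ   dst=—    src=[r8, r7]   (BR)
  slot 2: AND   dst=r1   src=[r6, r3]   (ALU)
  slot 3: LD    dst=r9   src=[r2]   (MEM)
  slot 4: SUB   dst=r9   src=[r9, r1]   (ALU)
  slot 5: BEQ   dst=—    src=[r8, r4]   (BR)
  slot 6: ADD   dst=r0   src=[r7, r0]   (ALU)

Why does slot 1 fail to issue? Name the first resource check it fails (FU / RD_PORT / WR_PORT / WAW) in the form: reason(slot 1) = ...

reason(slot 1) = FU

#0 BR src=r5,r4 dispatched  <A:1 Mu:2 Ld:2 B:0 rd:2 wr:3>
#1 BR src=r8,r7 held:FU  <A:1 Mu:2 Ld:2 B:0 rd:2 wr:3>
#2 ALU src=r6,r3 dispatched  <A:0 Mu:2 Ld:2 B:0 rd:0 wr:2>
#3 MEM src=r2 held:RD_PORT  <A:0 Mu:2 Ld:2 B:0 rd:0 wr:2>
#4 ALU src=r9,r1 held:FU  <A:0 Mu:2 Ld:2 B:0 rd:0 wr:2>
#5 BR src=r8,r4 held:FU  <A:0 Mu:2 Ld:2 B:0 rd:0 wr:2>
#6 ALU src=r7,r0 held:FU  <A:0 Mu:2 Ld:2 B:0 rd:0 wr:2>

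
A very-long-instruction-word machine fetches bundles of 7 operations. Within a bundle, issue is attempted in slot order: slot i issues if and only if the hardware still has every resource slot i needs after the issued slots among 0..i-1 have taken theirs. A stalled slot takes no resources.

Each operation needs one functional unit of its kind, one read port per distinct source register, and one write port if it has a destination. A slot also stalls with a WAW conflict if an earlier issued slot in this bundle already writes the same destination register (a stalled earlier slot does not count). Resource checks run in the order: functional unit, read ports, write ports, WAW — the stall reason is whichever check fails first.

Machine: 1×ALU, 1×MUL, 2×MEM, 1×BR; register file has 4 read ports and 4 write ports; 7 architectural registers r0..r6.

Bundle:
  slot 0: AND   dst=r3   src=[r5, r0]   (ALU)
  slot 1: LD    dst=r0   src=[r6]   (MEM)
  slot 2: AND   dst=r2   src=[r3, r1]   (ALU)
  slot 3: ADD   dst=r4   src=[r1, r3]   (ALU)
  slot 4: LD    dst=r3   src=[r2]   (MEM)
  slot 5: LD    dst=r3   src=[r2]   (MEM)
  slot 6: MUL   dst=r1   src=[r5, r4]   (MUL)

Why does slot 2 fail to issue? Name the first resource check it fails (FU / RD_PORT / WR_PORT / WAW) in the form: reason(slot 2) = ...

reason(slot 2) = FU

[0] ALU needs rd=2 wr=1: ok; after: ALU=0 MUL=1 MEM=2 BR=1, R=2, W=3
[1] MEM needs rd=1 wr=1: ok; after: ALU=0 MUL=1 MEM=1 BR=1, R=1, W=2
[2] ALU needs rd=2 wr=1: FU; after: ALU=0 MUL=1 MEM=1 BR=1, R=1, W=2
[3] ALU needs rd=2 wr=1: FU; after: ALU=0 MUL=1 MEM=1 BR=1, R=1, W=2
[4] MEM needs rd=1 wr=1: WAW; after: ALU=0 MUL=1 MEM=1 BR=1, R=1, W=2
[5] MEM needs rd=1 wr=1: WAW; after: ALU=0 MUL=1 MEM=1 BR=1, R=1, W=2
[6] MUL needs rd=2 wr=1: RD_PORT; after: ALU=0 MUL=1 MEM=1 BR=1, R=1, W=2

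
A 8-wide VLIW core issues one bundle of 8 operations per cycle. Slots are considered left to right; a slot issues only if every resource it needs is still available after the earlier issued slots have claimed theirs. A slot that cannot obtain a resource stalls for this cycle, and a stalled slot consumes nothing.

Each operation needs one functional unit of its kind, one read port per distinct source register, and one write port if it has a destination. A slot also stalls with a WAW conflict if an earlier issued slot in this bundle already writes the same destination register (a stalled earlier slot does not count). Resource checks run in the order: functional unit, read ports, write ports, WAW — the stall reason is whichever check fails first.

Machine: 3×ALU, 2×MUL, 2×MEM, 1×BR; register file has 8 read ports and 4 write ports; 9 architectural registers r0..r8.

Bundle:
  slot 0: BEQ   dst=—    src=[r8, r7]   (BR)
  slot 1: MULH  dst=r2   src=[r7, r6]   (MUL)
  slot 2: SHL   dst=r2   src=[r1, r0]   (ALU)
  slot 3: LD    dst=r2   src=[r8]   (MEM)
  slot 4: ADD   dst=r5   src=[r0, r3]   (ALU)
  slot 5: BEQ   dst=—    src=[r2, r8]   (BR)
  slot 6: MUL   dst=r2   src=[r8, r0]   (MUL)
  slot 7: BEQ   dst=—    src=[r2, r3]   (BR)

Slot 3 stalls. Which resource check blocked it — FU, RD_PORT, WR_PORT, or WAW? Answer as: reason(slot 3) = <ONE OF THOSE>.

slot 0 (BR): ISSUE — free A3,Mu2,Ld2,B0 rp6 wp4
slot 1 (MUL): ISSUE — free A3,Mu1,Ld2,B0 rp4 wp3
slot 2 (ALU): stall WAW — free A3,Mu1,Ld2,B0 rp4 wp3
slot 3 (MEM): stall WAW — free A3,Mu1,Ld2,B0 rp4 wp3
slot 4 (ALU): ISSUE — free A2,Mu1,Ld2,B0 rp2 wp2
slot 5 (BR): stall FU — free A2,Mu1,Ld2,B0 rp2 wp2
slot 6 (MUL): stall WAW — free A2,Mu1,Ld2,B0 rp2 wp2
slot 7 (BR): stall FU — free A2,Mu1,Ld2,B0 rp2 wp2

reason(slot 3) = WAW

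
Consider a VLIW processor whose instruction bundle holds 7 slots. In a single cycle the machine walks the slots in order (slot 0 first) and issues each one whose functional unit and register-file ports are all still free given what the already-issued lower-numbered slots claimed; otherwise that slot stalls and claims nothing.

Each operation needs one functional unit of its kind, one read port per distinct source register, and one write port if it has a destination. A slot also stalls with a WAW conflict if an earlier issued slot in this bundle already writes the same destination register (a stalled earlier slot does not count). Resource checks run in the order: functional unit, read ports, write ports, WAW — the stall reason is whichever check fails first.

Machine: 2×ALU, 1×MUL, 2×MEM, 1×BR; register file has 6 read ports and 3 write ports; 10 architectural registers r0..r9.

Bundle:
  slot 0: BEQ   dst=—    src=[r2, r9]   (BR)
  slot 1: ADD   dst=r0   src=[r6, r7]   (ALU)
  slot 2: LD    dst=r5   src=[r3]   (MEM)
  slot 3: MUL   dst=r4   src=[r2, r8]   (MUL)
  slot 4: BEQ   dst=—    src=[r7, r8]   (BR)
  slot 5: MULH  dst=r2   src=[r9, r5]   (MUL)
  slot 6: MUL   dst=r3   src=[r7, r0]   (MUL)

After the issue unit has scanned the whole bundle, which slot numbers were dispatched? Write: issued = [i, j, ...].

slot 0 (BR): ISSUE — free A2,Mu1,Ld2,B0 rp4 wp3
slot 1 (ALU): ISSUE — free A1,Mu1,Ld2,B0 rp2 wp2
slot 2 (MEM): ISSUE — free A1,Mu1,Ld1,B0 rp1 wp1
slot 3 (MUL): stall RD_PORT — free A1,Mu1,Ld1,B0 rp1 wp1
slot 4 (BR): stall FU — free A1,Mu1,Ld1,B0 rp1 wp1
slot 5 (MUL): stall RD_PORT — free A1,Mu1,Ld1,B0 rp1 wp1
slot 6 (MUL): stall RD_PORT — free A1,Mu1,Ld1,B0 rp1 wp1

issued = [0, 1, 2]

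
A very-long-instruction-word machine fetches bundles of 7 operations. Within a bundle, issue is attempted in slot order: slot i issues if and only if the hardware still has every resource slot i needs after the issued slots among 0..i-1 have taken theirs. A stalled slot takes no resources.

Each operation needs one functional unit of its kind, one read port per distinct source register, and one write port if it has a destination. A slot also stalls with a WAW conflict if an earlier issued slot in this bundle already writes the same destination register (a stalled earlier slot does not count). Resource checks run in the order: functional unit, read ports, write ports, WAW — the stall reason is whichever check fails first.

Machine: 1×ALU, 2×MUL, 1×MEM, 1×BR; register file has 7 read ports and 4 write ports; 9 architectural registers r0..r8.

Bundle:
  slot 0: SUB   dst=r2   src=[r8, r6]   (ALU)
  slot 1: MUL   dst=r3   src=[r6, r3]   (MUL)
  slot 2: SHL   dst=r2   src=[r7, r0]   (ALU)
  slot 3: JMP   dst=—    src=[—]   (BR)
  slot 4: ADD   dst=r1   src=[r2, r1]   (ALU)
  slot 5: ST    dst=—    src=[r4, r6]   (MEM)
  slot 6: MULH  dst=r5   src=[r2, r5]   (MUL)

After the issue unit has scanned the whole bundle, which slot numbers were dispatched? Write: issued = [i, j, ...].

#0 ALU src=r8,r6 dispatched  <A:0 Mu:2 Ld:1 B:1 rd:5 wr:3>
#1 MUL src=r6,r3 dispatched  <A:0 Mu:1 Ld:1 B:1 rd:3 wr:2>
#2 ALU src=r7,r0 held:FU  <A:0 Mu:1 Ld:1 B:1 rd:3 wr:2>
#3 BR src=- dispatched  <A:0 Mu:1 Ld:1 B:0 rd:3 wr:2>
#4 ALU src=r2,r1 held:FU  <A:0 Mu:1 Ld:1 B:0 rd:3 wr:2>
#5 MEM src=r4,r6 dispatched  <A:0 Mu:1 Ld:0 B:0 rd:1 wr:2>
#6 MUL src=r2,r5 held:RD_PORT  <A:0 Mu:1 Ld:0 B:0 rd:1 wr:2>

issued = [0, 1, 3, 5]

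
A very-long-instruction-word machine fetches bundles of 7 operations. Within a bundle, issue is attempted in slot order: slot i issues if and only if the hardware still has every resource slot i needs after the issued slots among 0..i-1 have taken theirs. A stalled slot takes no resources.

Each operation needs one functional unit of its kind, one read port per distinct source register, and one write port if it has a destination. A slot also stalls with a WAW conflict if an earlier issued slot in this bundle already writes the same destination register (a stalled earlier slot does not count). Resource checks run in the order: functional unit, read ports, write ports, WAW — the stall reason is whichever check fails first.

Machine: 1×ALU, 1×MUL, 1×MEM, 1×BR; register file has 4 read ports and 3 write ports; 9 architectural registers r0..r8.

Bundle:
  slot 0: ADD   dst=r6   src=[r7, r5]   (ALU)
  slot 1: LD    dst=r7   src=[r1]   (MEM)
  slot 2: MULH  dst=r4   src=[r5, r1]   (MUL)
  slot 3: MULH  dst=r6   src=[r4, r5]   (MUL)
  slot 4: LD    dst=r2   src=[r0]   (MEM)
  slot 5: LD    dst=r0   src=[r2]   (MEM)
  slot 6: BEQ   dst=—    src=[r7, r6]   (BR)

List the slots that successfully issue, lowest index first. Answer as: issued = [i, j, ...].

slot 0 (ALU): ISSUE — free A0,Mu1,Ld1,B1 rp2 wp2
slot 1 (MEM): ISSUE — free A0,Mu1,Ld0,B1 rp1 wp1
slot 2 (MUL): stall RD_PORT — free A0,Mu1,Ld0,B1 rp1 wp1
slot 3 (MUL): stall RD_PORT — free A0,Mu1,Ld0,B1 rp1 wp1
slot 4 (MEM): stall FU — free A0,Mu1,Ld0,B1 rp1 wp1
slot 5 (MEM): stall FU — free A0,Mu1,Ld0,B1 rp1 wp1
slot 6 (BR): stall RD_PORT — free A0,Mu1,Ld0,B1 rp1 wp1

issued = [0, 1]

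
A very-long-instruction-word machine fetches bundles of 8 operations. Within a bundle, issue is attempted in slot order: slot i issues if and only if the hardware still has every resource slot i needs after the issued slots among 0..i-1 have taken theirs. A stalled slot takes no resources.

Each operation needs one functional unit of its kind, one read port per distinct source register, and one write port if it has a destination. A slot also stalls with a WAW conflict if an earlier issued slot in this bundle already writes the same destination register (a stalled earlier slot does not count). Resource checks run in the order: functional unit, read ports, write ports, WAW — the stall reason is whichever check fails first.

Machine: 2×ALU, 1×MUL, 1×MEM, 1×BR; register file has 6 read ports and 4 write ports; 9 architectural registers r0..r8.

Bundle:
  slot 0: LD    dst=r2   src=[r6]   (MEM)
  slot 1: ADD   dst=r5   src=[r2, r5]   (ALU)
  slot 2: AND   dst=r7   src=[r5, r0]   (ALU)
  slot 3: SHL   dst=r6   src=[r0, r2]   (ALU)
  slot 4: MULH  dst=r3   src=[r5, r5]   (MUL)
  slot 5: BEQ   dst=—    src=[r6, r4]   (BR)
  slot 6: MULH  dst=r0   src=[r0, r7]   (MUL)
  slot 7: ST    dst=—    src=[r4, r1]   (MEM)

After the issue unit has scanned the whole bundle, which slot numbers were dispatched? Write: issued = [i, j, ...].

slot 0 (MEM): ISSUE — free A2,Mu1,Ld0,B1 rp5 wp3
slot 1 (ALU): ISSUE — free A1,Mu1,Ld0,B1 rp3 wp2
slot 2 (ALU): ISSUE — free A0,Mu1,Ld0,B1 rp1 wp1
slot 3 (ALU): stall FU — free A0,Mu1,Ld0,B1 rp1 wp1
slot 4 (MUL): ISSUE — free A0,Mu0,Ld0,B1 rp0 wp0
slot 5 (BR): stall RD_PORT — free A0,Mu0,Ld0,B1 rp0 wp0
slot 6 (MUL): stall FU — free A0,Mu0,Ld0,B1 rp0 wp0
slot 7 (MEM): stall FU — free A0,Mu0,Ld0,B1 rp0 wp0

issued = [0, 1, 2, 4]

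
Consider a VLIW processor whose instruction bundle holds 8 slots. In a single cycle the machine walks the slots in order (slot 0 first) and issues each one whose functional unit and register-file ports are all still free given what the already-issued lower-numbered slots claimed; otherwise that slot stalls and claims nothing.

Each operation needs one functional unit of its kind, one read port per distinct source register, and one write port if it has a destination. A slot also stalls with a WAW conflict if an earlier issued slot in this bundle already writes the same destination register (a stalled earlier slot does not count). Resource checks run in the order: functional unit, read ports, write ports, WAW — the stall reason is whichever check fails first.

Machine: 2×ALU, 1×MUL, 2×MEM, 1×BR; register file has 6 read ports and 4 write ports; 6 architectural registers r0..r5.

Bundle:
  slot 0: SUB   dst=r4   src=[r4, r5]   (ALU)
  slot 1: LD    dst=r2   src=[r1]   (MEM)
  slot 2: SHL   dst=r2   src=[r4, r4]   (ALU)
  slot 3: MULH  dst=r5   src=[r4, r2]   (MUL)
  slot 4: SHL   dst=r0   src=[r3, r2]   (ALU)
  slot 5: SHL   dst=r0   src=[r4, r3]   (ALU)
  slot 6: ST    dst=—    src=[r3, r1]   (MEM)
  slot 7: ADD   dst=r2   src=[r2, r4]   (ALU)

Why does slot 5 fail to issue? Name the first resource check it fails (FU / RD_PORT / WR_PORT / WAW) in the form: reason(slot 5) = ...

reason(slot 5) = RD_PORT

(0) want 1×ALU +2rd +1wr — yes → AL1|MU1|ME2|BR1|rd4|wr3
(1) want 1×MEM +1rd +1wr — yes → AL1|MU1|ME1|BR1|rd3|wr2
(2) want 1×ALU +1rd +1wr — WAW → AL1|MU1|ME1|BR1|rd3|wr2
(3) want 1×MUL +2rd +1wr — yes → AL1|MU0|ME1|BR1|rd1|wr1
(4) want 1×ALU +2rd +1wr — RD_PORT → AL1|MU0|ME1|BR1|rd1|wr1
(5) want 1×ALU +2rd +1wr — RD_PORT → AL1|MU0|ME1|BR1|rd1|wr1
(6) want 1×MEM +2rd +0wr — RD_PORT → AL1|MU0|ME1|BR1|rd1|wr1
(7) want 1×ALU +2rd +1wr — RD_PORT → AL1|MU0|ME1|BR1|rd1|wr1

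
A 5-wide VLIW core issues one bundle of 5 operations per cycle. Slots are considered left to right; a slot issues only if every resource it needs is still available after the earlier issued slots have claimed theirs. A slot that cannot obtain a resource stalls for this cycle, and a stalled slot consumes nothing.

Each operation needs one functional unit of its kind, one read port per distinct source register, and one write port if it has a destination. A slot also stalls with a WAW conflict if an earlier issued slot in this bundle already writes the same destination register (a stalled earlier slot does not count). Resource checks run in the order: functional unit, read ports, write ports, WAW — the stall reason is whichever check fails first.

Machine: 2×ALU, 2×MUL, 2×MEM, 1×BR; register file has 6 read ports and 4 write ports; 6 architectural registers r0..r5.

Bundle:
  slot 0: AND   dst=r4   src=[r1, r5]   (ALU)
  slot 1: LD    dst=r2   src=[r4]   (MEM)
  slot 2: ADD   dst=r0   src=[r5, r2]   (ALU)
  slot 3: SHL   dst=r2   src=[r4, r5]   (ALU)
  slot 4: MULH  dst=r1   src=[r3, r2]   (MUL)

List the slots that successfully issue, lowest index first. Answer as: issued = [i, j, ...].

issued = [0, 1, 2]

(0) want 1×ALU +2rd +1wr — yes → AL1|MU2|ME2|BR1|rd4|wr3
(1) want 1×MEM +1rd +1wr — yes → AL1|MU2|ME1|BR1|rd3|wr2
(2) want 1×ALU +2rd +1wr — yes → AL0|MU2|ME1|BR1|rd1|wr1
(3) want 1×ALU +2rd +1wr — FU → AL0|MU2|ME1|BR1|rd1|wr1
(4) want 1×MUL +2rd +1wr — RD_PORT → AL0|MU2|ME1|BR1|rd1|wr1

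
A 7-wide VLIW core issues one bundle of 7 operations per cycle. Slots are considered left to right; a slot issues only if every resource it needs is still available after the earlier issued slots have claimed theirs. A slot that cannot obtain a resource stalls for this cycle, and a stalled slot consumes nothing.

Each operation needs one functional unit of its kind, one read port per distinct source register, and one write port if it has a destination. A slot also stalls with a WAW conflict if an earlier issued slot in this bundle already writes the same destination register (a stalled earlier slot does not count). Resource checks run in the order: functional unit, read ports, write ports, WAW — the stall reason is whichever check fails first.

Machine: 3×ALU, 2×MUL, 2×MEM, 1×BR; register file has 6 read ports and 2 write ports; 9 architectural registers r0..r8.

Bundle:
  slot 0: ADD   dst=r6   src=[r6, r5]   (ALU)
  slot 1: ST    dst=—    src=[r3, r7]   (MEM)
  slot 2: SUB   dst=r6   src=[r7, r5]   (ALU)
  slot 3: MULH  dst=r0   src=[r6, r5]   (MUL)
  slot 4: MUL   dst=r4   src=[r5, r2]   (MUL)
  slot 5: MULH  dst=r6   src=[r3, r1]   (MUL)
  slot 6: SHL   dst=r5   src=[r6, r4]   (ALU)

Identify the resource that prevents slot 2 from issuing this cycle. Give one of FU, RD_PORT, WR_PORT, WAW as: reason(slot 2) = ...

reason(slot 2) = WAW

  0. ALU→r6 ⇒ go  {2A/2Mu/2Ld/1B | 4r 1w}
  1. MEM ⇒ go  {2A/2Mu/1Ld/1B | 2r 1w}
  2. ALU→r6 ⇒ no(WAW)  {2A/2Mu/1Ld/1B | 2r 1w}
  3. MUL→r0 ⇒ go  {2A/1Mu/1Ld/1B | 0r 0w}
  4. MUL→r4 ⇒ no(RD_PORT)  {2A/1Mu/1Ld/1B | 0r 0w}
  5. MUL→r6 ⇒ no(RD_PORT)  {2A/1Mu/1Ld/1B | 0r 0w}
  6. ALU→r5 ⇒ no(RD_PORT)  {2A/1Mu/1Ld/1B | 0r 0w}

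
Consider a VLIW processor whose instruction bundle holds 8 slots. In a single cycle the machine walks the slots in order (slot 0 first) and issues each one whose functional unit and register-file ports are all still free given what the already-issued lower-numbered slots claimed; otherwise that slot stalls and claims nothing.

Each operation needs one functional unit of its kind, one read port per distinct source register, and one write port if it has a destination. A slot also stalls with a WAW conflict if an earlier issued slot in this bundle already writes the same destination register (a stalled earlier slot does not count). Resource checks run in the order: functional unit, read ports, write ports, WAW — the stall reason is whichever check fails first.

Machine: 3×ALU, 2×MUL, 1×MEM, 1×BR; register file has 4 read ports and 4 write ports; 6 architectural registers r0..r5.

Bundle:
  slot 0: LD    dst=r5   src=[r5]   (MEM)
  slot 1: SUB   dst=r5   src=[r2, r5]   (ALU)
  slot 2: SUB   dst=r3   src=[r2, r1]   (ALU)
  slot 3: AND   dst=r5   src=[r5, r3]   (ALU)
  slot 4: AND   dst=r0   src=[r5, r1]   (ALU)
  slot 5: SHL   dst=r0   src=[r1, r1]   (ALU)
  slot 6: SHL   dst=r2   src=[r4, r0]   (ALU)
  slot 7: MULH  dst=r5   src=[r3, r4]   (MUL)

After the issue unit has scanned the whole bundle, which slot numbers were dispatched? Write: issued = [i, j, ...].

issued = [0, 2, 5]

slot 0 (MEM): ISSUE — free A3,Mu2,Ld0,B1 rp3 wp3
slot 1 (ALU): stall WAW — free A3,Mu2,Ld0,B1 rp3 wp3
slot 2 (ALU): ISSUE — free A2,Mu2,Ld0,B1 rp1 wp2
slot 3 (ALU): stall RD_PORT — free A2,Mu2,Ld0,B1 rp1 wp2
slot 4 (ALU): stall RD_PORT — free A2,Mu2,Ld0,B1 rp1 wp2
slot 5 (ALU): ISSUE — free A1,Mu2,Ld0,B1 rp0 wp1
slot 6 (ALU): stall RD_PORT — free A1,Mu2,Ld0,B1 rp0 wp1
slot 7 (MUL): stall RD_PORT — free A1,Mu2,Ld0,B1 rp0 wp1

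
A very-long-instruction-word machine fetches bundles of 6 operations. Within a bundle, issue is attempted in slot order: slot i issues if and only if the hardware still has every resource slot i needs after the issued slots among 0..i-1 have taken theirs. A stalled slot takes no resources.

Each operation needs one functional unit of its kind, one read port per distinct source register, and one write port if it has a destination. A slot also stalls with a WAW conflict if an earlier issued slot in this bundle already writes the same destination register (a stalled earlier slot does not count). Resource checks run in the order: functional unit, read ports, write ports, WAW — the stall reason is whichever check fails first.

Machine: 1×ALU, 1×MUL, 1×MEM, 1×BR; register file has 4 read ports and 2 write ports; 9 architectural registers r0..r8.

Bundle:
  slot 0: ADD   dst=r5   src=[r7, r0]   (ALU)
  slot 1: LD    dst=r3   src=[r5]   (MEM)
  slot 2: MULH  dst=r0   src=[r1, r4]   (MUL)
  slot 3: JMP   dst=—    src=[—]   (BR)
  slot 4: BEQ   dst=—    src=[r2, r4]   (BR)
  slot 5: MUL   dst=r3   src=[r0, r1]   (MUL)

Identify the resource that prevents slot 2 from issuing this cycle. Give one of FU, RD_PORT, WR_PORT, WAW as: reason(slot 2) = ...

reason(slot 2) = RD_PORT

#0 ALU src=r7,r0 dispatched  <A:0 Mu:1 Ld:1 B:1 rd:2 wr:1>
#1 MEM src=r5 dispatched  <A:0 Mu:1 Ld:0 B:1 rd:1 wr:0>
#2 MUL src=r1,r4 held:RD_PORT  <A:0 Mu:1 Ld:0 B:1 rd:1 wr:0>
#3 BR src=- dispatched  <A:0 Mu:1 Ld:0 B:0 rd:1 wr:0>
#4 BR src=r2,r4 held:FU  <A:0 Mu:1 Ld:0 B:0 rd:1 wr:0>
#5 MUL src=r0,r1 held:RD_PORT  <A:0 Mu:1 Ld:0 B:0 rd:1 wr:0>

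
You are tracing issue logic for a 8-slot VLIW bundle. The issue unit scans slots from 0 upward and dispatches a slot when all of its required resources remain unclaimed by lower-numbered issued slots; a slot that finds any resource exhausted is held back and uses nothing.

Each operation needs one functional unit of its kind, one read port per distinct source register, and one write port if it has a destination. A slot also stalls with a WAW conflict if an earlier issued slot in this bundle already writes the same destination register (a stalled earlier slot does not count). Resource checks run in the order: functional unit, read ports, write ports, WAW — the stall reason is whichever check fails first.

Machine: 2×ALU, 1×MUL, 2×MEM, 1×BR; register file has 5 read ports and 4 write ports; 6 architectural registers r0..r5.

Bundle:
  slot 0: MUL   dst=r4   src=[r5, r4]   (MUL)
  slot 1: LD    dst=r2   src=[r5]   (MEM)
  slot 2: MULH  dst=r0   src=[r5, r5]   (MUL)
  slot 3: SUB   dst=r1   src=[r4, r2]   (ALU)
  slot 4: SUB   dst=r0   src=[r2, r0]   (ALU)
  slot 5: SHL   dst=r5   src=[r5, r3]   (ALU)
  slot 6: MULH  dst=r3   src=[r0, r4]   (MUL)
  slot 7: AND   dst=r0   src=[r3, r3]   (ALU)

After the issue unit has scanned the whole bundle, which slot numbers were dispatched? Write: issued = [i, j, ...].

#0 MUL src=r5,r4 dispatched  <A:2 Mu:0 Ld:2 B:1 rd:3 wr:3>
#1 MEM src=r5 dispatched  <A:2 Mu:0 Ld:1 B:1 rd:2 wr:2>
#2 MUL src=r5,r5 held:FU  <A:2 Mu:0 Ld:1 B:1 rd:2 wr:2>
#3 ALU src=r4,r2 dispatched  <A:1 Mu:0 Ld:1 B:1 rd:0 wr:1>
#4 ALU src=r2,r0 held:RD_PORT  <A:1 Mu:0 Ld:1 B:1 rd:0 wr:1>
#5 ALU src=r5,r3 held:RD_PORT  <A:1 Mu:0 Ld:1 B:1 rd:0 wr:1>
#6 MUL src=r0,r4 held:FU  <A:1 Mu:0 Ld:1 B:1 rd:0 wr:1>
#7 ALU src=r3,r3 held:RD_PORT  <A:1 Mu:0 Ld:1 B:1 rd:0 wr:1>

issued = [0, 1, 3]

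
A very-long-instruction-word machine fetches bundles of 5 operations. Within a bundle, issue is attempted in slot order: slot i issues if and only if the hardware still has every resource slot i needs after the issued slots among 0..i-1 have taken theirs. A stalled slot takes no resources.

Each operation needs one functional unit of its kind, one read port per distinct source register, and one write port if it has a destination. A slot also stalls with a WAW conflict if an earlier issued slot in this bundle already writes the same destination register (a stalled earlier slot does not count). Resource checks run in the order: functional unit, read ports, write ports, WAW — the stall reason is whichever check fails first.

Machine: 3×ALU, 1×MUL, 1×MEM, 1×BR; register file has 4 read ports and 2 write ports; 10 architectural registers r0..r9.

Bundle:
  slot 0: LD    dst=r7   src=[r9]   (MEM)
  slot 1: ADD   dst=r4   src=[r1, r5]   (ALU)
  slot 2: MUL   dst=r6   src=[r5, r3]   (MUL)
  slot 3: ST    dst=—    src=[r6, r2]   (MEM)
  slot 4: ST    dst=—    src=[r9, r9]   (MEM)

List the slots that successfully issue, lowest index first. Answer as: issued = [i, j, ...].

slot 0 (MEM): ISSUE — free A3,Mu1,Ld0,B1 rp3 wp1
slot 1 (ALU): ISSUE — free A2,Mu1,Ld0,B1 rp1 wp0
slot 2 (MUL): stall RD_PORT — free A2,Mu1,Ld0,B1 rp1 wp0
slot 3 (MEM): stall FU — free A2,Mu1,Ld0,B1 rp1 wp0
slot 4 (MEM): stall FU — free A2,Mu1,Ld0,B1 rp1 wp0

issued = [0, 1]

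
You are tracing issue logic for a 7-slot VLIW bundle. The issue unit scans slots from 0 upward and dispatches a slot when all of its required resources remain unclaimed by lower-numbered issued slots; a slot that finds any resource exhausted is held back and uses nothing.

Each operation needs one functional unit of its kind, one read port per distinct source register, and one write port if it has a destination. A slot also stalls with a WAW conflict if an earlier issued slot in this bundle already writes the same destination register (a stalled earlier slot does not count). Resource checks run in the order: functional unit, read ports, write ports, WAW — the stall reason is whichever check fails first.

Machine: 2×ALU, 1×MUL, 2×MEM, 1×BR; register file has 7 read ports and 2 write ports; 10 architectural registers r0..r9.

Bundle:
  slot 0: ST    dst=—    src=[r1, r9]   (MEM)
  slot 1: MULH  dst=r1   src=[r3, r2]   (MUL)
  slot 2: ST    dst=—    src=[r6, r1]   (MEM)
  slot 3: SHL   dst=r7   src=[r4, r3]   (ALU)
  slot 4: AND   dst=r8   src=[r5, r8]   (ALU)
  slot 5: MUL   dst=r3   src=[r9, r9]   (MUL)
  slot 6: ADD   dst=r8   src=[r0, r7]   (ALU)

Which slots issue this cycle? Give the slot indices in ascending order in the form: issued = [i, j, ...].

#0 MEM src=r1,r9 dispatched  <A:2 Mu:1 Ld:1 B:1 rd:5 wr:2>
#1 MUL src=r3,r2 dispatched  <A:2 Mu:0 Ld:1 B:1 rd:3 wr:1>
#2 MEM src=r6,r1 dispatched  <A:2 Mu:0 Ld:0 B:1 rd:1 wr:1>
#3 ALU src=r4,r3 held:RD_PORT  <A:2 Mu:0 Ld:0 B:1 rd:1 wr:1>
#4 ALU src=r5,r8 held:RD_PORT  <A:2 Mu:0 Ld:0 B:1 rd:1 wr:1>
#5 MUL src=r9,r9 held:FU  <A:2 Mu:0 Ld:0 B:1 rd:1 wr:1>
#6 ALU src=r0,r7 held:RD_PORT  <A:2 Mu:0 Ld:0 B:1 rd:1 wr:1>

issued = [0, 1, 2]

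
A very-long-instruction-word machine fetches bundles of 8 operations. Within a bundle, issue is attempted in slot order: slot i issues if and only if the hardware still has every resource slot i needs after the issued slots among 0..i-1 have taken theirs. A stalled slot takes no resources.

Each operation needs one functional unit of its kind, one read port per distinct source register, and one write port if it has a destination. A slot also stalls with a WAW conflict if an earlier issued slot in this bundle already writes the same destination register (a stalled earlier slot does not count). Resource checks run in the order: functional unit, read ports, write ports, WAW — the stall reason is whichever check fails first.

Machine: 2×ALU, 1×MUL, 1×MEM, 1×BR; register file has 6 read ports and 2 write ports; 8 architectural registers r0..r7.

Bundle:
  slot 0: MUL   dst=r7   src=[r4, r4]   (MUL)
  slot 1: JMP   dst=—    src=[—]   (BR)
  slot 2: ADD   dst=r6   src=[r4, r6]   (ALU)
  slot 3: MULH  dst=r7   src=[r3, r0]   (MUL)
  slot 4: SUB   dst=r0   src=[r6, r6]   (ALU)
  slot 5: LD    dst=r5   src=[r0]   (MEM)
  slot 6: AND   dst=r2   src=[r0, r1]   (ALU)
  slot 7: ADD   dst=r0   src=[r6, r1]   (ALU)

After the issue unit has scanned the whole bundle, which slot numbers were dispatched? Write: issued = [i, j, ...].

issued = [0, 1, 2]

[0] MUL needs rd=1 wr=1: ok; after: ALU=2 MUL=0 MEM=1 BR=1, R=5, W=1
[1] BR needs rd=0 wr=0: ok; after: ALU=2 MUL=0 MEM=1 BR=0, R=5, W=1
[2] ALU needs rd=2 wr=1: ok; after: ALU=1 MUL=0 MEM=1 BR=0, R=3, W=0
[3] MUL needs rd=2 wr=1: FU; after: ALU=1 MUL=0 MEM=1 BR=0, R=3, W=0
[4] ALU needs rd=1 wr=1: WR_PORT; after: ALU=1 MUL=0 MEM=1 BR=0, R=3, W=0
[5] MEM needs rd=1 wr=1: WR_PORT; after: ALU=1 MUL=0 MEM=1 BR=0, R=3, W=0
[6] ALU needs rd=2 wr=1: WR_PORT; after: ALU=1 MUL=0 MEM=1 BR=0, R=3, W=0
[7] ALU needs rd=2 wr=1: WR_PORT; after: ALU=1 MUL=0 MEM=1 BR=0, R=3, W=0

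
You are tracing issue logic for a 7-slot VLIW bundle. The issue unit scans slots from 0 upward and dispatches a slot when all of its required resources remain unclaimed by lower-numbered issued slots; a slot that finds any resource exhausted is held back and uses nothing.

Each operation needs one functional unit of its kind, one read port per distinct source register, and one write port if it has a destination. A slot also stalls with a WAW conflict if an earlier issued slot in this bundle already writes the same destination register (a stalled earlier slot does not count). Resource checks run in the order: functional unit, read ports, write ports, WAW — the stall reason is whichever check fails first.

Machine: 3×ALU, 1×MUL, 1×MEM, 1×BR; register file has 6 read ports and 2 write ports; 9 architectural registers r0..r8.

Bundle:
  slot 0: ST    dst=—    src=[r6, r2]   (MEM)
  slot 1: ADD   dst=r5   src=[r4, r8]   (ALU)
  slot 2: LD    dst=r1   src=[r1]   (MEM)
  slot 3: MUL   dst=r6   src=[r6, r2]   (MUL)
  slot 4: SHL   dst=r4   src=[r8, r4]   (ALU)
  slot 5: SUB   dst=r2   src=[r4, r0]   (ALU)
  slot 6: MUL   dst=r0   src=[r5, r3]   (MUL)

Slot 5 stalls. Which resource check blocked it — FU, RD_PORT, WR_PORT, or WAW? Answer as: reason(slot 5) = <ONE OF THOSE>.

reason(slot 5) = RD_PORT

[0] MEM needs rd=2 wr=0: ok; after: ALU=3 MUL=1 MEM=0 BR=1, R=4, W=2
[1] ALU needs rd=2 wr=1: ok; after: ALU=2 MUL=1 MEM=0 BR=1, R=2, W=1
[2] MEM needs rd=1 wr=1: FU; after: ALU=2 MUL=1 MEM=0 BR=1, R=2, W=1
[3] MUL needs rd=2 wr=1: ok; after: ALU=2 MUL=0 MEM=0 BR=1, R=0, W=0
[4] ALU needs rd=2 wr=1: RD_PORT; after: ALU=2 MUL=0 MEM=0 BR=1, R=0, W=0
[5] ALU needs rd=2 wr=1: RD_PORT; after: ALU=2 MUL=0 MEM=0 BR=1, R=0, W=0
[6] MUL needs rd=2 wr=1: FU; after: ALU=2 MUL=0 MEM=0 BR=1, R=0, W=0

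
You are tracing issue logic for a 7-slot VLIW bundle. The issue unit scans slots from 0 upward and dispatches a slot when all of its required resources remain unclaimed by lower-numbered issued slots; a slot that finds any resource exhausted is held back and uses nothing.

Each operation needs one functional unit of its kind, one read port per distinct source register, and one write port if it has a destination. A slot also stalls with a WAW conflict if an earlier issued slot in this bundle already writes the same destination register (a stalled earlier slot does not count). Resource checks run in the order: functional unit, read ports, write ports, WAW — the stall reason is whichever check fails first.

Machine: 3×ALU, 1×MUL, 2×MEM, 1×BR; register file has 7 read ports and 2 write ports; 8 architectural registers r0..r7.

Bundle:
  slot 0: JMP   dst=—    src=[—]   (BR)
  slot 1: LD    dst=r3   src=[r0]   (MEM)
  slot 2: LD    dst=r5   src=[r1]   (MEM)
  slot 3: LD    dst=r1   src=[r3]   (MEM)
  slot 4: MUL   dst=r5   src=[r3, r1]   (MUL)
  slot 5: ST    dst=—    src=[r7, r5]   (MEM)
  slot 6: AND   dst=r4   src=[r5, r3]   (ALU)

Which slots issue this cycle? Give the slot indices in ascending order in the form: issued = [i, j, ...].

(0) want 1×BR +0rd +0wr — yes → AL3|MU1|ME2|BR0|rd7|wr2
(1) want 1×MEM +1rd +1wr — yes → AL3|MU1|ME1|BR0|rd6|wr1
(2) want 1×MEM +1rd +1wr — yes → AL3|MU1|ME0|BR0|rd5|wr0
(3) want 1×MEM +1rd +1wr — FU → AL3|MU1|ME0|BR0|rd5|wr0
(4) want 1×MUL +2rd +1wr — WR_PORT → AL3|MU1|ME0|BR0|rd5|wr0
(5) want 1×MEM +2rd +0wr — FU → AL3|MU1|ME0|BR0|rd5|wr0
(6) want 1×ALU +2rd +1wr — WR_PORT → AL3|MU1|ME0|BR0|rd5|wr0

issued = [0, 1, 2]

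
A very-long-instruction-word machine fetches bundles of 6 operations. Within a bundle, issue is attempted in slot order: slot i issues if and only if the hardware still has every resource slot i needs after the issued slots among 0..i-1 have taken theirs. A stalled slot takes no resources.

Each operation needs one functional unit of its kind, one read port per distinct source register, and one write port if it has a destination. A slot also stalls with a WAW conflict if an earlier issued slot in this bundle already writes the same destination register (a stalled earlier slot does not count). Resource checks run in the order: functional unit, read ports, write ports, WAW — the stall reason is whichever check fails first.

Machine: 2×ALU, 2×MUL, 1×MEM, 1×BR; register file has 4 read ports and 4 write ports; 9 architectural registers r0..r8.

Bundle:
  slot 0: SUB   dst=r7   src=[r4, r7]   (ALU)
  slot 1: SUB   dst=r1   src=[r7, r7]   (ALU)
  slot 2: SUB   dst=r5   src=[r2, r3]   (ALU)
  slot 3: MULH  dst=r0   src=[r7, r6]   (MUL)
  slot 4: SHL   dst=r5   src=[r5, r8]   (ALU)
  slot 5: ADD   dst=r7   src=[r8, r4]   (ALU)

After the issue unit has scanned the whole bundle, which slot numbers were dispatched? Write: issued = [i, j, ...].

issued = [0, 1]

[0] ALU needs rd=2 wr=1: ok; after: ALU=1 MUL=2 MEM=1 BR=1, R=2, W=3
[1] ALU needs rd=1 wr=1: ok; after: ALU=0 MUL=2 MEM=1 BR=1, R=1, W=2
[2] ALU needs rd=2 wr=1: FU; after: ALU=0 MUL=2 MEM=1 BR=1, R=1, W=2
[3] MUL needs rd=2 wr=1: RD_PORT; after: ALU=0 MUL=2 MEM=1 BR=1, R=1, W=2
[4] ALU needs rd=2 wr=1: FU; after: ALU=0 MUL=2 MEM=1 BR=1, R=1, W=2
[5] ALU needs rd=2 wr=1: FU; after: ALU=0 MUL=2 MEM=1 BR=1, R=1, W=2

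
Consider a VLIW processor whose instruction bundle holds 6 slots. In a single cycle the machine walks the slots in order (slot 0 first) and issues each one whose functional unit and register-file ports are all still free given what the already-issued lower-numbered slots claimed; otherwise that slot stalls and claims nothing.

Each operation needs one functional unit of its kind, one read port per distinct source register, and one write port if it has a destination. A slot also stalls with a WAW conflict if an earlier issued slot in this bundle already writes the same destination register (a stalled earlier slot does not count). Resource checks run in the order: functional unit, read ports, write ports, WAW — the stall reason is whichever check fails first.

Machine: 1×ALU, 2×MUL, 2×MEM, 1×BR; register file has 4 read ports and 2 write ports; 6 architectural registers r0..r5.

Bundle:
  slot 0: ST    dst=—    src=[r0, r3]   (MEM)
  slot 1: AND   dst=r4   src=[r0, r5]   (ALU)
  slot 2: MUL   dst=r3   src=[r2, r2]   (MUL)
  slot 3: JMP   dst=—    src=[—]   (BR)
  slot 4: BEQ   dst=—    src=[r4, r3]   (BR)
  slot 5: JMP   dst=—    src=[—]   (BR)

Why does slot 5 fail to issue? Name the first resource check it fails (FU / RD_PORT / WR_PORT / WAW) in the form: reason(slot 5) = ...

(0) want 1×MEM +2rd +0wr — yes → AL1|MU2|ME1|BR1|rd2|wr2
(1) want 1×ALU +2rd +1wr — yes → AL0|MU2|ME1|BR1|rd0|wr1
(2) want 1×MUL +1rd +1wr — RD_PORT → AL0|MU2|ME1|BR1|rd0|wr1
(3) want 1×BR +0rd +0wr — yes → AL0|MU2|ME1|BR0|rd0|wr1
(4) want 1×BR +2rd +0wr — FU → AL0|MU2|ME1|BR0|rd0|wr1
(5) want 1×BR +0rd +0wr — FU → AL0|MU2|ME1|BR0|rd0|wr1

reason(slot 5) = FU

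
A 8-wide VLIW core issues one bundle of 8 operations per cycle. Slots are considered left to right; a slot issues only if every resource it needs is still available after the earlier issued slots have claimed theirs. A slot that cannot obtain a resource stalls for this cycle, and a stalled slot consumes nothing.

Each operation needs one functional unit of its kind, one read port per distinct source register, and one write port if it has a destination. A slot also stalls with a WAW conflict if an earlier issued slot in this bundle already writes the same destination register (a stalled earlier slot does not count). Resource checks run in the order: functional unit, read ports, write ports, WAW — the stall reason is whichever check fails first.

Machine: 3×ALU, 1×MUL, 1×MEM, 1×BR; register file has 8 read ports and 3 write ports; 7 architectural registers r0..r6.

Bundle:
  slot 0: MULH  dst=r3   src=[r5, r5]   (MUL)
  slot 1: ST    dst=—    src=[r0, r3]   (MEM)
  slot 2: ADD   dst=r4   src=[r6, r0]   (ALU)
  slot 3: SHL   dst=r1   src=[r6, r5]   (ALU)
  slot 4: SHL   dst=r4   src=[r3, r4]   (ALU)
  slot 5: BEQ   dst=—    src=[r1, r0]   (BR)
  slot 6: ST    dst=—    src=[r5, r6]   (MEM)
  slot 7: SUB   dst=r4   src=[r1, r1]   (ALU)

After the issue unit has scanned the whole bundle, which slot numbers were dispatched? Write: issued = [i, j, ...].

issued = [0, 1, 2, 3]

slot 0 (MUL): ISSUE — free A3,Mu0,Ld1,B1 rp7 wp2
slot 1 (MEM): ISSUE — free A3,Mu0,Ld0,B1 rp5 wp2
slot 2 (ALU): ISSUE — free A2,Mu0,Ld0,B1 rp3 wp1
slot 3 (ALU): ISSUE — free A1,Mu0,Ld0,B1 rp1 wp0
slot 4 (ALU): stall RD_PORT — free A1,Mu0,Ld0,B1 rp1 wp0
slot 5 (BR): stall RD_PORT — free A1,Mu0,Ld0,B1 rp1 wp0
slot 6 (MEM): stall FU — free A1,Mu0,Ld0,B1 rp1 wp0
slot 7 (ALU): stall WR_PORT — free A1,Mu0,Ld0,B1 rp1 wp0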